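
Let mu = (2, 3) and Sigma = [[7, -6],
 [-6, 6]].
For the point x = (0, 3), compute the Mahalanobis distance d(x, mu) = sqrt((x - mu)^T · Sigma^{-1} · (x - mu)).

Step 1 — centre the observation: (x - mu) = (-2, 0).

Step 2 — invert Sigma. det(Sigma) = 7·6 - (-6)² = 6.
  Sigma^{-1} = (1/det) · [[d, -b], [-b, a]] = [[1, 1],
 [1, 1.1667]].

Step 3 — form the quadratic (x - mu)^T · Sigma^{-1} · (x - mu):
  Sigma^{-1} · (x - mu) = (-2, -2).
  (x - mu)^T · [Sigma^{-1} · (x - mu)] = (-2)·(-2) + (0)·(-2) = 4.

Step 4 — take square root: d = √(4) ≈ 2.

d(x, mu) = √(4) ≈ 2


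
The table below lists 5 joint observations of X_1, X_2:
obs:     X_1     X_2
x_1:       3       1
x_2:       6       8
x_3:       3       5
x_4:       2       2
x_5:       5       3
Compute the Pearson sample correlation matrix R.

Step 1 — column means:
  mean(X_1) = (3 + 6 + 3 + 2 + 5) / 5 = 19/5 = 3.8
  mean(X_2) = (1 + 8 + 5 + 2 + 3) / 5 = 19/5 = 3.8

Step 2 — sample variances and covariances s[i,j] = (1/(n-1)) · Σ_k (x_{k,i} - mean_i) · (x_{k,j} - mean_j), with n-1 = 4:
  s[X_1,X_1] = ((-0.8)·(-0.8) + (2.2)·(2.2) + (-0.8)·(-0.8) + (-1.8)·(-1.8) + (1.2)·(1.2)) / 4 = 10.8/4 = 2.7
  s[X_1,X_2] = ((-0.8)·(-2.8) + (2.2)·(4.2) + (-0.8)·(1.2) + (-1.8)·(-1.8) + (1.2)·(-0.8)) / 4 = 12.8/4 = 3.2
  s[X_2,X_2] = ((-2.8)·(-2.8) + (4.2)·(4.2) + (1.2)·(1.2) + (-1.8)·(-1.8) + (-0.8)·(-0.8)) / 4 = 30.8/4 = 7.7
  Sample standard deviations s_i = √(s[i,i]):
  s(X_1) = √(2.7) = 1.6432
  s(X_2) = √(7.7) = 2.7749

Step 3 — r_{ij} = s_{ij} / (s_i · s_j):
  r[X_1,X_1] = 1 (diagonal).
  r[X_1,X_2] = 3.2 / (1.6432 · 2.7749) = 3.2 / 4.5596 = 0.7018
  r[X_2,X_2] = 1 (diagonal).

R is symmetric with unit diagonal. Assembling:

R = [[1, 0.7018],
 [0.7018, 1]]


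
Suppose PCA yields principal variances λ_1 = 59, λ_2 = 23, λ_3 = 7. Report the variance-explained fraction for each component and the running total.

Step 1 — total variance = trace(Sigma) = Σ λ_i = 59 + 23 + 7 = 89.

Step 2 — fraction explained by component i = λ_i / Σ λ:
  PC1: 59/89 = 0.6629
  PC2: 23/89 = 0.2584
  PC3: 7/89 = 0.0787

Step 3 — cumulative fraction after k components = (λ_1 + ... + λ_k) / Σ λ:
  k = 1: 59/89 = 0.6629
  k = 2: (59 + 23)/89 = 82/89 = 0.9213
  k = 3: (59 + 23 + 7)/89 = 89/89 = 1

Summary (fraction, with percent):

explained: PC1 0.6629 (66.29%), PC2 0.2584 (25.84%), PC3 0.0787 (7.87%);  cumulative: 0.6629, 0.9213, 1


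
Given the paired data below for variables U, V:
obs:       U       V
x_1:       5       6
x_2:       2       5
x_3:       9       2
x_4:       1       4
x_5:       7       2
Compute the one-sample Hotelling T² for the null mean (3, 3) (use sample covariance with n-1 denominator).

Step 1 — sample mean vector:
  mean(U) = (5 + 2 + 9 + 1 + 7) / 5 = 24/5 = 4.8
  mean(V) = (6 + 5 + 2 + 4 + 2) / 5 = 19/5 = 3.8
  x̄ = (4.8, 3.8),  deviation x̄ - mu_0 = (4.8, 3.8) - (3, 3) = (1.8, 0.8).

Step 2 — sample covariance matrix, S[i,j] = (1/(n-1)) · Σ_k (x_{k,i} - mean_i) · (x_{k,j} - mean_j), divisor n-1 = 4:
  S[U,U] = ((0.2)·(0.2) + (-2.8)·(-2.8) + (4.2)·(4.2) + (-3.8)·(-3.8) + (2.2)·(2.2)) / 4 = 44.8/4 = 11.2
  S[U,V] = ((0.2)·(2.2) + (-2.8)·(1.2) + (4.2)·(-1.8) + (-3.8)·(0.2) + (2.2)·(-1.8)) / 4 = -15.2/4 = -3.8
  S[V,V] = ((2.2)·(2.2) + (1.2)·(1.2) + (-1.8)·(-1.8) + (0.2)·(0.2) + (-1.8)·(-1.8)) / 4 = 12.8/4 = 3.2
  S = [[11.2, -3.8],
 [-3.8, 3.2]].

Step 3 — invert S. det(S) = 11.2·3.2 - (-3.8)² = 21.4.
  S^{-1} = (1/det) · [[d, -b], [-b, a]] = [[0.1495, 0.1776],
 [0.1776, 0.5234]].

Step 4 — quadratic form (x̄ - mu_0)^T · S^{-1} · (x̄ - mu_0):
  S^{-1} · (x̄ - mu_0) = (0.4112, 0.7383),
  (x̄ - mu_0)^T · [...] = (1.8)·(0.4112) + (0.8)·(0.7383) = 1.3308.

Step 5 — scale by n: T² = 5 · 1.3308 = 6.6542.

T² ≈ 6.6542


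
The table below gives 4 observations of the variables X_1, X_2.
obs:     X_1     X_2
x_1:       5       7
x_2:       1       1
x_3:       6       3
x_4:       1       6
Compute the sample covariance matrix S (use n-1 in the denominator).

Step 1 — column means:
  mean(X_1) = (5 + 1 + 6 + 1) / 4 = 13/4 = 3.25
  mean(X_2) = (7 + 1 + 3 + 6) / 4 = 17/4 = 4.25

Step 2 — sample covariance S[i,j] = (1/(n-1)) · Σ_k (x_{k,i} - mean_i) · (x_{k,j} - mean_j), with n-1 = 3.
  S[X_1,X_1] = ((1.75)·(1.75) + (-2.25)·(-2.25) + (2.75)·(2.75) + (-2.25)·(-2.25)) / 3 = 20.75/3 = 6.9167
  S[X_1,X_2] = ((1.75)·(2.75) + (-2.25)·(-3.25) + (2.75)·(-1.25) + (-2.25)·(1.75)) / 3 = 4.75/3 = 1.5833
  S[X_2,X_2] = ((2.75)·(2.75) + (-3.25)·(-3.25) + (-1.25)·(-1.25) + (1.75)·(1.75)) / 3 = 22.75/3 = 7.5833

S is symmetric (S[j,i] = S[i,j]). Assembling:

S = [[6.9167, 1.5833],
 [1.5833, 7.5833]]


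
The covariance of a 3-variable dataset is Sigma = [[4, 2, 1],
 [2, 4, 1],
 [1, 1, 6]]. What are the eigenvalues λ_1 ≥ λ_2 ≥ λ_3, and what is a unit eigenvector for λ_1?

Step 1 — characteristic polynomial p(λ) = det(λI - Sigma) = λ³ - tr·λ² + c_1·λ - det, where tr = trace, c_1 = sum of the principal 2×2 minors, det = det(Sigma):
  tr = 4 + 4 + 6 = 14,
  c_1 = (4·4 - (2)²) + (4·6 - (1)²) + (4·6 - (1)²) = 12 + 23 + 23 = 58,
  det = 4·(4·6 - (1)²) - (2)·((2)·6 - (1)·(1)) + (1)·((2)·(1) - 4·(1)) = 4·(23) - (2)·(11) + (1)·(-2) = 68.
  So p(λ) = λ³ - 14λ² + 58λ - 68.
Step 2 — look for an integer root (rational root theorem: any rational root is an integer divisor of 68). Testing λ = 2:
  p(2) = 8 - 56 + 116 - 68 = 0  ✓
  Dividing out (λ - 2): p(λ) = (λ - 2)(λ² - 12λ + 34).
Step 3 — remaining eigenvalues from the quadratic λ² - 12λ + 34 = 0:
  Δ = 12² - 4·34 = 144 - 136 = 8,  λ = (12 ± √8)/2 = (12 ± 2.8284)/2 ≈ 7.4142 or 4.5858.
  Sorted: λ_1 = 7.4142,  λ_2 = 4.5858,  λ_3 = 2  (check: sum = 14 = tr ✓).

Step 4 — unit eigenvector for λ_1 ≈ 7.4142: v spans the null space of (Sigma - λ_1 I), whose rows are
  r_1 = (-3.4142, 2, 1),  r_2 = (2, -3.4142, 1),  r_3 = (1, 1, -1.4142).
  v is orthogonal to every row, so take v ∝ r_1 × r_2 = ((2)·(1) - (1)·(-3.4142), (1)·(2) - (-3.4142)·(1), (-3.4142)·(-3.4142) - (2)·(2)) ≈ (5.4142, 5.4142, 7.6569).
  Let u = (5.4142, 5.4142, 7.6569).
  ||u|| = √((5.4142)² + (5.4142)² + (7.6569)²) = √(117.2548) ≈ 10.8284,  v_1 = u/||u|| ≈ (0.5, 0.5, 0.7071) (||v_1|| = 1).

λ_1 = 7.4142,  λ_2 = 4.5858,  λ_3 = 2;  v_1 ≈ (0.5, 0.5, 0.7071)


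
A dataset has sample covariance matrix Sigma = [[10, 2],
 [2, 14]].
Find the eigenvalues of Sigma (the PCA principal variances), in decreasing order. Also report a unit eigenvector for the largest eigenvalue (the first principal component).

Step 1 — characteristic polynomial of 2×2 Sigma:
  det(Sigma - λI) = λ² - trace · λ + det = 0.
  trace = 10 + 14 = 24, det = 10·14 - (2)² = 136.
Step 2 — discriminant:
  Δ = trace² - 4·det = 576 - 544 = 32.
Step 3 — eigenvalues:
  λ = (trace ± √Δ)/2 = (24 ± 5.6569)/2,
  λ_1 = 14.8284,  λ_2 = 9.1716.

Step 4 — unit eigenvector for λ_1: solve (Sigma - λ_1 I)v = 0. First row:
  (10 - 14.8284)·v_x + (2)·v_y = 0, i.e. (-4.8284)·v_x + (2)·v_y = 0,
  so v ∝ (b, λ_1 - a) = (2, 4.8284) = u.
  ||u|| = √((2)² + (4.8284)²) = √(27.3137) ≈ 5.2263,
  v_1 = u/||u|| ≈ (0.3827, 0.9239) (||v_1|| = 1).

λ_1 = 14.8284,  λ_2 = 9.1716;  v_1 ≈ (0.3827, 0.9239)


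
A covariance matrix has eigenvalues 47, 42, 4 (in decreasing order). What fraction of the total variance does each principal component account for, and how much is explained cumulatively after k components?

Step 1 — total variance = trace(Sigma) = Σ λ_i = 47 + 42 + 4 = 93.

Step 2 — fraction explained by component i = λ_i / Σ λ:
  PC1: 47/93 = 0.5054
  PC2: 42/93 = 0.4516
  PC3: 4/93 = 0.043

Step 3 — cumulative fraction after k components = (λ_1 + ... + λ_k) / Σ λ:
  k = 1: 47/93 = 0.5054
  k = 2: (47 + 42)/93 = 89/93 = 0.957
  k = 3: (47 + 42 + 4)/93 = 93/93 = 1

Summary (fraction, with percent):

explained: PC1 0.5054 (50.54%), PC2 0.4516 (45.16%), PC3 0.043 (4.3%);  cumulative: 0.5054, 0.957, 1


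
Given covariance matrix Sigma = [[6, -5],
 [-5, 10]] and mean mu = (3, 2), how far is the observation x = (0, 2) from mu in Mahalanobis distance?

Step 1 — centre the observation: (x - mu) = (-3, 0).

Step 2 — invert Sigma. det(Sigma) = 6·10 - (-5)² = 35.
  Sigma^{-1} = (1/det) · [[d, -b], [-b, a]] = [[0.2857, 0.1429],
 [0.1429, 0.1714]].

Step 3 — form the quadratic (x - mu)^T · Sigma^{-1} · (x - mu):
  Sigma^{-1} · (x - mu) = (-0.8571, -0.4286).
  (x - mu)^T · [Sigma^{-1} · (x - mu)] = (-3)·(-0.8571) + (0)·(-0.4286) = 2.5714.

Step 4 — take square root: d = √(2.5714) ≈ 1.6036.

d(x, mu) = √(2.5714) ≈ 1.6036


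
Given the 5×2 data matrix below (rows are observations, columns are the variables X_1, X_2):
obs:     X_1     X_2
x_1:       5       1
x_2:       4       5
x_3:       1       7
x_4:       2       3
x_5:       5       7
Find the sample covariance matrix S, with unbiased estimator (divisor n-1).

Step 1 — column means:
  mean(X_1) = (5 + 4 + 1 + 2 + 5) / 5 = 17/5 = 3.4
  mean(X_2) = (1 + 5 + 7 + 3 + 7) / 5 = 23/5 = 4.6

Step 2 — sample covariance S[i,j] = (1/(n-1)) · Σ_k (x_{k,i} - mean_i) · (x_{k,j} - mean_j), with n-1 = 4.
  S[X_1,X_1] = ((1.6)·(1.6) + (0.6)·(0.6) + (-2.4)·(-2.4) + (-1.4)·(-1.4) + (1.6)·(1.6)) / 4 = 13.2/4 = 3.3
  S[X_1,X_2] = ((1.6)·(-3.6) + (0.6)·(0.4) + (-2.4)·(2.4) + (-1.4)·(-1.6) + (1.6)·(2.4)) / 4 = -5.2/4 = -1.3
  S[X_2,X_2] = ((-3.6)·(-3.6) + (0.4)·(0.4) + (2.4)·(2.4) + (-1.6)·(-1.6) + (2.4)·(2.4)) / 4 = 27.2/4 = 6.8

S is symmetric (S[j,i] = S[i,j]). Assembling:

S = [[3.3, -1.3],
 [-1.3, 6.8]]


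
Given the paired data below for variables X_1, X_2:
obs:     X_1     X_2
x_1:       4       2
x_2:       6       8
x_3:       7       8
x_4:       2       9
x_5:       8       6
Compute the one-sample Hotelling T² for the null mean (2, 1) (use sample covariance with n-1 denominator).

Step 1 — sample mean vector:
  mean(X_1) = (4 + 6 + 7 + 2 + 8) / 5 = 27/5 = 5.4
  mean(X_2) = (2 + 8 + 8 + 9 + 6) / 5 = 33/5 = 6.6
  x̄ = (5.4, 6.6),  deviation x̄ - mu_0 = (5.4, 6.6) - (2, 1) = (3.4, 5.6).

Step 2 — sample covariance matrix, S[i,j] = (1/(n-1)) · Σ_k (x_{k,i} - mean_i) · (x_{k,j} - mean_j), divisor n-1 = 4:
  S[X_1,X_1] = ((-1.4)·(-1.4) + (0.6)·(0.6) + (1.6)·(1.6) + (-3.4)·(-3.4) + (2.6)·(2.6)) / 4 = 23.2/4 = 5.8
  S[X_1,X_2] = ((-1.4)·(-4.6) + (0.6)·(1.4) + (1.6)·(1.4) + (-3.4)·(2.4) + (2.6)·(-0.6)) / 4 = -0.2/4 = -0.05
  S[X_2,X_2] = ((-4.6)·(-4.6) + (1.4)·(1.4) + (1.4)·(1.4) + (2.4)·(2.4) + (-0.6)·(-0.6)) / 4 = 31.2/4 = 7.8
  S = [[5.8, -0.05],
 [-0.05, 7.8]].

Step 3 — invert S. det(S) = 5.8·7.8 - (-0.05)² = 45.2375.
  S^{-1} = (1/det) · [[d, -b], [-b, a]] = [[0.1724, 0.0011],
 [0.0011, 0.1282]].

Step 4 — quadratic form (x̄ - mu_0)^T · S^{-1} · (x̄ - mu_0):
  S^{-1} · (x̄ - mu_0) = (0.5924, 0.7217),
  (x̄ - mu_0)^T · [...] = (3.4)·(0.5924) + (5.6)·(0.7217) = 6.056.

Step 5 — scale by n: T² = 5 · 6.056 = 30.2802.

T² ≈ 30.2802


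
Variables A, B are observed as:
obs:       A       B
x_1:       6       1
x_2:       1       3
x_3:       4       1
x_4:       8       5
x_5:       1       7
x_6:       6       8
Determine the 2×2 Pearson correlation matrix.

Step 1 — column means:
  mean(A) = (6 + 1 + 4 + 8 + 1 + 6) / 6 = 26/6 = 4.3333
  mean(B) = (1 + 3 + 1 + 5 + 7 + 8) / 6 = 25/6 = 4.1667

Step 2 — sample variances and covariances s[i,j] = (1/(n-1)) · Σ_k (x_{k,i} - mean_i) · (x_{k,j} - mean_j), with n-1 = 5:
  s[A,A] = ((1.6667)·(1.6667) + (-3.3333)·(-3.3333) + (-0.3333)·(-0.3333) + (3.6667)·(3.6667) + (-3.3333)·(-3.3333) + (1.6667)·(1.6667)) / 5 = 41.3333/5 = 8.2667
  s[A,B] = ((1.6667)·(-3.1667) + (-3.3333)·(-1.1667) + (-0.3333)·(-3.1667) + (3.6667)·(0.8333) + (-3.3333)·(2.8333) + (1.6667)·(3.8333)) / 5 = -0.3333/5 = -0.0667
  s[B,B] = ((-3.1667)·(-3.1667) + (-1.1667)·(-1.1667) + (-3.1667)·(-3.1667) + (0.8333)·(0.8333) + (2.8333)·(2.8333) + (3.8333)·(3.8333)) / 5 = 44.8333/5 = 8.9667
  Sample standard deviations s_i = √(s[i,i]):
  s(A) = √(8.2667) = 2.8752
  s(B) = √(8.9667) = 2.9944

Step 3 — r_{ij} = s_{ij} / (s_i · s_j):
  r[A,A] = 1 (diagonal).
  r[A,B] = -0.0667 / (2.8752 · 2.9944) = -0.0667 / 8.6096 = -0.0077
  r[B,B] = 1 (diagonal).

R is symmetric with unit diagonal. Assembling:

R = [[1, -0.0077],
 [-0.0077, 1]]


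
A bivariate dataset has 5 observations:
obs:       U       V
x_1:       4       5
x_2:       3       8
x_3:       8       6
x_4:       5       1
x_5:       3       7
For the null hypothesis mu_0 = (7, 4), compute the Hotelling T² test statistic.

Step 1 — sample mean vector:
  mean(U) = (4 + 3 + 8 + 5 + 3) / 5 = 23/5 = 4.6
  mean(V) = (5 + 8 + 6 + 1 + 7) / 5 = 27/5 = 5.4
  x̄ = (4.6, 5.4),  deviation x̄ - mu_0 = (4.6, 5.4) - (7, 4) = (-2.4, 1.4).

Step 2 — sample covariance matrix, S[i,j] = (1/(n-1)) · Σ_k (x_{k,i} - mean_i) · (x_{k,j} - mean_j), divisor n-1 = 4:
  S[U,U] = ((-0.6)·(-0.6) + (-1.6)·(-1.6) + (3.4)·(3.4) + (0.4)·(0.4) + (-1.6)·(-1.6)) / 4 = 17.2/4 = 4.3
  S[U,V] = ((-0.6)·(-0.4) + (-1.6)·(2.6) + (3.4)·(0.6) + (0.4)·(-4.4) + (-1.6)·(1.6)) / 4 = -6.2/4 = -1.55
  S[V,V] = ((-0.4)·(-0.4) + (2.6)·(2.6) + (0.6)·(0.6) + (-4.4)·(-4.4) + (1.6)·(1.6)) / 4 = 29.2/4 = 7.3
  S = [[4.3, -1.55],
 [-1.55, 7.3]].

Step 3 — invert S. det(S) = 4.3·7.3 - (-1.55)² = 28.9875.
  S^{-1} = (1/det) · [[d, -b], [-b, a]] = [[0.2518, 0.0535],
 [0.0535, 0.1483]].

Step 4 — quadratic form (x̄ - mu_0)^T · S^{-1} · (x̄ - mu_0):
  S^{-1} · (x̄ - mu_0) = (-0.5295, 0.0793),
  (x̄ - mu_0)^T · [...] = (-2.4)·(-0.5295) + (1.4)·(0.0793) = 1.382.

Step 5 — scale by n: T² = 5 · 1.382 = 6.9099.

T² ≈ 6.9099


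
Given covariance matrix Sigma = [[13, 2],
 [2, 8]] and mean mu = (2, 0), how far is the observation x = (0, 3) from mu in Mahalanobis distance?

Step 1 — centre the observation: (x - mu) = (-2, 3).

Step 2 — invert Sigma. det(Sigma) = 13·8 - (2)² = 100.
  Sigma^{-1} = (1/det) · [[d, -b], [-b, a]] = [[0.08, -0.02],
 [-0.02, 0.13]].

Step 3 — form the quadratic (x - mu)^T · Sigma^{-1} · (x - mu):
  Sigma^{-1} · (x - mu) = (-0.22, 0.43).
  (x - mu)^T · [Sigma^{-1} · (x - mu)] = (-2)·(-0.22) + (3)·(0.43) = 1.73.

Step 4 — take square root: d = √(1.73) ≈ 1.3153.

d(x, mu) = √(1.73) ≈ 1.3153


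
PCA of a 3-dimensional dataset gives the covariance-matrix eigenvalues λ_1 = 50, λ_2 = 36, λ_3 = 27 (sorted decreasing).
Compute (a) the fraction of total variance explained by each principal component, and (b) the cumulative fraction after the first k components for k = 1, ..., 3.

Step 1 — total variance = trace(Sigma) = Σ λ_i = 50 + 36 + 27 = 113.

Step 2 — fraction explained by component i = λ_i / Σ λ:
  PC1: 50/113 = 0.4425
  PC2: 36/113 = 0.3186
  PC3: 27/113 = 0.2389

Step 3 — cumulative fraction after k components = (λ_1 + ... + λ_k) / Σ λ:
  k = 1: 50/113 = 0.4425
  k = 2: (50 + 36)/113 = 86/113 = 0.7611
  k = 3: (50 + 36 + 27)/113 = 113/113 = 1

Summary (fraction, with percent):

explained: PC1 0.4425 (44.25%), PC2 0.3186 (31.86%), PC3 0.2389 (23.89%);  cumulative: 0.4425, 0.7611, 1


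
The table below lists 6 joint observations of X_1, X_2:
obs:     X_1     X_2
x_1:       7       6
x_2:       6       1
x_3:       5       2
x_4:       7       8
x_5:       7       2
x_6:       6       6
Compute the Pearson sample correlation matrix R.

Step 1 — column means:
  mean(X_1) = (7 + 6 + 5 + 7 + 7 + 6) / 6 = 38/6 = 6.3333
  mean(X_2) = (6 + 1 + 2 + 8 + 2 + 6) / 6 = 25/6 = 4.1667

Step 2 — sample variances and covariances s[i,j] = (1/(n-1)) · Σ_k (x_{k,i} - mean_i) · (x_{k,j} - mean_j), with n-1 = 5:
  s[X_1,X_1] = ((0.6667)·(0.6667) + (-0.3333)·(-0.3333) + (-1.3333)·(-1.3333) + (0.6667)·(0.6667) + (0.6667)·(0.6667) + (-0.3333)·(-0.3333)) / 5 = 3.3333/5 = 0.6667
  s[X_1,X_2] = ((0.6667)·(1.8333) + (-0.3333)·(-3.1667) + (-1.3333)·(-2.1667) + (0.6667)·(3.8333) + (0.6667)·(-2.1667) + (-0.3333)·(1.8333)) / 5 = 5.6667/5 = 1.1333
  s[X_2,X_2] = ((1.8333)·(1.8333) + (-3.1667)·(-3.1667) + (-2.1667)·(-2.1667) + (3.8333)·(3.8333) + (-2.1667)·(-2.1667) + (1.8333)·(1.8333)) / 5 = 40.8333/5 = 8.1667
  Sample standard deviations s_i = √(s[i,i]):
  s(X_1) = √(0.6667) = 0.8165
  s(X_2) = √(8.1667) = 2.8577

Step 3 — r_{ij} = s_{ij} / (s_i · s_j):
  r[X_1,X_1] = 1 (diagonal).
  r[X_1,X_2] = 1.1333 / (0.8165 · 2.8577) = 1.1333 / 2.3333 = 0.4857
  r[X_2,X_2] = 1 (diagonal).

R is symmetric with unit diagonal. Assembling:

R = [[1, 0.4857],
 [0.4857, 1]]


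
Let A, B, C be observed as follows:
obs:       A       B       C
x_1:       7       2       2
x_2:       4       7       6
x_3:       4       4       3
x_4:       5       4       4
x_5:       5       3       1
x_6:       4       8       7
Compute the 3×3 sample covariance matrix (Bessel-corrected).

Step 1 — column means:
  mean(A) = (7 + 4 + 4 + 5 + 5 + 4) / 6 = 29/6 = 4.8333
  mean(B) = (2 + 7 + 4 + 4 + 3 + 8) / 6 = 28/6 = 4.6667
  mean(C) = (2 + 6 + 3 + 4 + 1 + 7) / 6 = 23/6 = 3.8333

Step 2 — sample covariance S[i,j] = (1/(n-1)) · Σ_k (x_{k,i} - mean_i) · (x_{k,j} - mean_j), with n-1 = 5.
  S[A,A] = ((2.1667)·(2.1667) + (-0.8333)·(-0.8333) + (-0.8333)·(-0.8333) + (0.1667)·(0.1667) + (0.1667)·(0.1667) + (-0.8333)·(-0.8333)) / 5 = 6.8333/5 = 1.3667
  S[A,B] = ((2.1667)·(-2.6667) + (-0.8333)·(2.3333) + (-0.8333)·(-0.6667) + (0.1667)·(-0.6667) + (0.1667)·(-1.6667) + (-0.8333)·(3.3333)) / 5 = -10.3333/5 = -2.0667
  S[A,C] = ((2.1667)·(-1.8333) + (-0.8333)·(2.1667) + (-0.8333)·(-0.8333) + (0.1667)·(0.1667) + (0.1667)·(-2.8333) + (-0.8333)·(3.1667)) / 5 = -8.1667/5 = -1.6333
  S[B,B] = ((-2.6667)·(-2.6667) + (2.3333)·(2.3333) + (-0.6667)·(-0.6667) + (-0.6667)·(-0.6667) + (-1.6667)·(-1.6667) + (3.3333)·(3.3333)) / 5 = 27.3333/5 = 5.4667
  S[B,C] = ((-2.6667)·(-1.8333) + (2.3333)·(2.1667) + (-0.6667)·(-0.8333) + (-0.6667)·(0.1667) + (-1.6667)·(-2.8333) + (3.3333)·(3.1667)) / 5 = 25.6667/5 = 5.1333
  S[C,C] = ((-1.8333)·(-1.8333) + (2.1667)·(2.1667) + (-0.8333)·(-0.8333) + (0.1667)·(0.1667) + (-2.8333)·(-2.8333) + (3.1667)·(3.1667)) / 5 = 26.8333/5 = 5.3667

S is symmetric (S[j,i] = S[i,j]). Assembling:

S = [[1.3667, -2.0667, -1.6333],
 [-2.0667, 5.4667, 5.1333],
 [-1.6333, 5.1333, 5.3667]]


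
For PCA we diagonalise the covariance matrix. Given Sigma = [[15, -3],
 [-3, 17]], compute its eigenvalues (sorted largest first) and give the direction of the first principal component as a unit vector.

Step 1 — characteristic polynomial of 2×2 Sigma:
  det(Sigma - λI) = λ² - trace · λ + det = 0.
  trace = 15 + 17 = 32, det = 15·17 - (-3)² = 246.
Step 2 — discriminant:
  Δ = trace² - 4·det = 1024 - 984 = 40.
Step 3 — eigenvalues:
  λ = (trace ± √Δ)/2 = (32 ± 6.3246)/2,
  λ_1 = 19.1623,  λ_2 = 12.8377.

Step 4 — unit eigenvector for λ_1: solve (Sigma - λ_1 I)v = 0. First row:
  (15 - 19.1623)·v_x + (-3)·v_y = 0, i.e. (-4.1623)·v_x + (-3)·v_y = 0,
  so v ∝ (b, λ_1 - a) = (-3, 4.1623); multiply by -1 so the first entry is positive: u = (3, -4.1623).
  ||u|| = √((3)² + (-4.1623)²) = √(26.3246) ≈ 5.1307,
  v_1 = u/||u|| ≈ (0.5847, -0.8112) (||v_1|| = 1).

λ_1 = 19.1623,  λ_2 = 12.8377;  v_1 ≈ (0.5847, -0.8112)


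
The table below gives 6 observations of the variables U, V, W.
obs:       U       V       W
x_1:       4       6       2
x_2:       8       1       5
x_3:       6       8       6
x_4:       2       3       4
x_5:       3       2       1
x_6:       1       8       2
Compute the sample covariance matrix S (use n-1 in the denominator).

Step 1 — column means:
  mean(U) = (4 + 8 + 6 + 2 + 3 + 1) / 6 = 24/6 = 4
  mean(V) = (6 + 1 + 8 + 3 + 2 + 8) / 6 = 28/6 = 4.6667
  mean(W) = (2 + 5 + 6 + 4 + 1 + 2) / 6 = 20/6 = 3.3333

Step 2 — sample covariance S[i,j] = (1/(n-1)) · Σ_k (x_{k,i} - mean_i) · (x_{k,j} - mean_j), with n-1 = 5.
  S[U,U] = ((0)·(0) + (4)·(4) + (2)·(2) + (-2)·(-2) + (-1)·(-1) + (-3)·(-3)) / 5 = 34/5 = 6.8
  S[U,V] = ((0)·(1.3333) + (4)·(-3.6667) + (2)·(3.3333) + (-2)·(-1.6667) + (-1)·(-2.6667) + (-3)·(3.3333)) / 5 = -12/5 = -2.4
  S[U,W] = ((0)·(-1.3333) + (4)·(1.6667) + (2)·(2.6667) + (-2)·(0.6667) + (-1)·(-2.3333) + (-3)·(-1.3333)) / 5 = 17/5 = 3.4
  S[V,V] = ((1.3333)·(1.3333) + (-3.6667)·(-3.6667) + (3.3333)·(3.3333) + (-1.6667)·(-1.6667) + (-2.6667)·(-2.6667) + (3.3333)·(3.3333)) / 5 = 47.3333/5 = 9.4667
  S[V,W] = ((1.3333)·(-1.3333) + (-3.6667)·(1.6667) + (3.3333)·(2.6667) + (-1.6667)·(0.6667) + (-2.6667)·(-2.3333) + (3.3333)·(-1.3333)) / 5 = 1.6667/5 = 0.3333
  S[W,W] = ((-1.3333)·(-1.3333) + (1.6667)·(1.6667) + (2.6667)·(2.6667) + (0.6667)·(0.6667) + (-2.3333)·(-2.3333) + (-1.3333)·(-1.3333)) / 5 = 19.3333/5 = 3.8667

S is symmetric (S[j,i] = S[i,j]). Assembling:

S = [[6.8, -2.4, 3.4],
 [-2.4, 9.4667, 0.3333],
 [3.4, 0.3333, 3.8667]]


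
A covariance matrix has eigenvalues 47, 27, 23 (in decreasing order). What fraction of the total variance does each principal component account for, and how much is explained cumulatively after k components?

Step 1 — total variance = trace(Sigma) = Σ λ_i = 47 + 27 + 23 = 97.

Step 2 — fraction explained by component i = λ_i / Σ λ:
  PC1: 47/97 = 0.4845
  PC2: 27/97 = 0.2784
  PC3: 23/97 = 0.2371

Step 3 — cumulative fraction after k components = (λ_1 + ... + λ_k) / Σ λ:
  k = 1: 47/97 = 0.4845
  k = 2: (47 + 27)/97 = 74/97 = 0.7629
  k = 3: (47 + 27 + 23)/97 = 97/97 = 1

Summary (fraction, with percent):

explained: PC1 0.4845 (48.45%), PC2 0.2784 (27.84%), PC3 0.2371 (23.71%);  cumulative: 0.4845, 0.7629, 1


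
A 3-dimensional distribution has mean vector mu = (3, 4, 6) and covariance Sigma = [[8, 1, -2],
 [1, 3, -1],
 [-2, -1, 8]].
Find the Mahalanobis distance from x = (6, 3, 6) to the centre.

Step 1 — centre the observation: (x - mu) = (3, -1, 0).

Step 2 — invert Sigma (cofactor / det for 3×3, or solve directly):
  Sigma^{-1} = [[0.1369, -0.0357, 0.0298],
 [-0.0357, 0.3571, 0.0357],
 [0.0298, 0.0357, 0.1369]].

Step 3 — form the quadratic (x - mu)^T · Sigma^{-1} · (x - mu):
  Sigma^{-1} · (x - mu) = (0.4464, -0.4643, 0.0536).
  (x - mu)^T · [Sigma^{-1} · (x - mu)] = (3)·(0.4464) + (-1)·(-0.4643) + (0)·(0.0536) = 1.8036.

Step 4 — take square root: d = √(1.8036) ≈ 1.343.

d(x, mu) = √(1.8036) ≈ 1.343


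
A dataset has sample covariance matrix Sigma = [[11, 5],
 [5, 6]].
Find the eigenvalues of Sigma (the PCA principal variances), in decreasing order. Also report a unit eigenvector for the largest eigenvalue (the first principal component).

Step 1 — characteristic polynomial of 2×2 Sigma:
  det(Sigma - λI) = λ² - trace · λ + det = 0.
  trace = 11 + 6 = 17, det = 11·6 - (5)² = 41.
Step 2 — discriminant:
  Δ = trace² - 4·det = 289 - 164 = 125.
Step 3 — eigenvalues:
  λ = (trace ± √Δ)/2 = (17 ± 11.1803)/2,
  λ_1 = 14.0902,  λ_2 = 2.9098.

Step 4 — unit eigenvector for λ_1: solve (Sigma - λ_1 I)v = 0. First row:
  (11 - 14.0902)·v_x + (5)·v_y = 0, i.e. (-3.0902)·v_x + (5)·v_y = 0,
  so v ∝ (b, λ_1 - a) = (5, 3.0902) = u.
  ||u|| = √((5)² + (3.0902)²) = √(34.5492) ≈ 5.8779,
  v_1 = u/||u|| ≈ (0.8507, 0.5257) (||v_1|| = 1).

λ_1 = 14.0902,  λ_2 = 2.9098;  v_1 ≈ (0.8507, 0.5257)


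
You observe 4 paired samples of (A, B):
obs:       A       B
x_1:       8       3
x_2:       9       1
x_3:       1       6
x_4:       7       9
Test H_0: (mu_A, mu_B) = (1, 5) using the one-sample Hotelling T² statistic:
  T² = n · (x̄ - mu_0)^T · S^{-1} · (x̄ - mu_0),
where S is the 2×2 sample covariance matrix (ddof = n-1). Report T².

Step 1 — sample mean vector:
  mean(A) = (8 + 9 + 1 + 7) / 4 = 25/4 = 6.25
  mean(B) = (3 + 1 + 6 + 9) / 4 = 19/4 = 4.75
  x̄ = (6.25, 4.75),  deviation x̄ - mu_0 = (6.25, 4.75) - (1, 5) = (5.25, -0.25).

Step 2 — sample covariance matrix, S[i,j] = (1/(n-1)) · Σ_k (x_{k,i} - mean_i) · (x_{k,j} - mean_j), divisor n-1 = 3:
  S[A,A] = ((1.75)·(1.75) + (2.75)·(2.75) + (-5.25)·(-5.25) + (0.75)·(0.75)) / 3 = 38.75/3 = 12.9167
  S[A,B] = ((1.75)·(-1.75) + (2.75)·(-3.75) + (-5.25)·(1.25) + (0.75)·(4.25)) / 3 = -16.75/3 = -5.5833
  S[B,B] = ((-1.75)·(-1.75) + (-3.75)·(-3.75) + (1.25)·(1.25) + (4.25)·(4.25)) / 3 = 36.75/3 = 12.25
  S = [[12.9167, -5.5833],
 [-5.5833, 12.25]].

Step 3 — invert S. det(S) = 12.9167·12.25 - (-5.5833)² = 127.0556.
  S^{-1} = (1/det) · [[d, -b], [-b, a]] = [[0.0964, 0.0439],
 [0.0439, 0.1017]].

Step 4 — quadratic form (x̄ - mu_0)^T · S^{-1} · (x̄ - mu_0):
  S^{-1} · (x̄ - mu_0) = (0.4952, 0.2053),
  (x̄ - mu_0)^T · [...] = (5.25)·(0.4952) + (-0.25)·(0.2053) = 2.5484.

Step 5 — scale by n: T² = 4 · 2.5484 = 10.1937.

T² ≈ 10.1937


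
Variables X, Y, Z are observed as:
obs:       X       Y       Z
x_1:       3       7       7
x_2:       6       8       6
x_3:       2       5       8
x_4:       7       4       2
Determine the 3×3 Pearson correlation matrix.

Step 1 — column means:
  mean(X) = (3 + 6 + 2 + 7) / 4 = 18/4 = 4.5
  mean(Y) = (7 + 8 + 5 + 4) / 4 = 24/4 = 6
  mean(Z) = (7 + 6 + 8 + 2) / 4 = 23/4 = 5.75

Step 2 — sample variances and covariances s[i,j] = (1/(n-1)) · Σ_k (x_{k,i} - mean_i) · (x_{k,j} - mean_j), with n-1 = 3:
  s[X,X] = ((-1.5)·(-1.5) + (1.5)·(1.5) + (-2.5)·(-2.5) + (2.5)·(2.5)) / 3 = 17/3 = 5.6667
  s[X,Y] = ((-1.5)·(1) + (1.5)·(2) + (-2.5)·(-1) + (2.5)·(-2)) / 3 = -1/3 = -0.3333
  s[X,Z] = ((-1.5)·(1.25) + (1.5)·(0.25) + (-2.5)·(2.25) + (2.5)·(-3.75)) / 3 = -16.5/3 = -5.5
  s[Y,Y] = ((1)·(1) + (2)·(2) + (-1)·(-1) + (-2)·(-2)) / 3 = 10/3 = 3.3333
  s[Y,Z] = ((1)·(1.25) + (2)·(0.25) + (-1)·(2.25) + (-2)·(-3.75)) / 3 = 7/3 = 2.3333
  s[Z,Z] = ((1.25)·(1.25) + (0.25)·(0.25) + (2.25)·(2.25) + (-3.75)·(-3.75)) / 3 = 20.75/3 = 6.9167
  Sample standard deviations s_i = √(s[i,i]):
  s(X) = √(5.6667) = 2.3805
  s(Y) = √(3.3333) = 1.8257
  s(Z) = √(6.9167) = 2.63

Step 3 — r_{ij} = s_{ij} / (s_i · s_j):
  r[X,X] = 1 (diagonal).
  r[X,Y] = -0.3333 / (2.3805 · 1.8257) = -0.3333 / 4.3461 = -0.0767
  r[X,Z] = -5.5 / (2.3805 · 2.63) = -5.5 / 6.2605 = -0.8785
  r[Y,Y] = 1 (diagonal).
  r[Y,Z] = 2.3333 / (1.8257 · 2.63) = 2.3333 / 4.8016 = 0.4859
  r[Z,Z] = 1 (diagonal).

R is symmetric with unit diagonal. Assembling:

R = [[1, -0.0767, -0.8785],
 [-0.0767, 1, 0.4859],
 [-0.8785, 0.4859, 1]]


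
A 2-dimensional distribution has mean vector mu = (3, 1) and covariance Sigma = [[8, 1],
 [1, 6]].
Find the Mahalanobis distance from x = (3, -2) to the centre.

Step 1 — centre the observation: (x - mu) = (0, -3).

Step 2 — invert Sigma. det(Sigma) = 8·6 - (1)² = 47.
  Sigma^{-1} = (1/det) · [[d, -b], [-b, a]] = [[0.1277, -0.0213],
 [-0.0213, 0.1702]].

Step 3 — form the quadratic (x - mu)^T · Sigma^{-1} · (x - mu):
  Sigma^{-1} · (x - mu) = (0.0638, -0.5106).
  (x - mu)^T · [Sigma^{-1} · (x - mu)] = (0)·(0.0638) + (-3)·(-0.5106) = 1.5319.

Step 4 — take square root: d = √(1.5319) ≈ 1.2377.

d(x, mu) = √(1.5319) ≈ 1.2377


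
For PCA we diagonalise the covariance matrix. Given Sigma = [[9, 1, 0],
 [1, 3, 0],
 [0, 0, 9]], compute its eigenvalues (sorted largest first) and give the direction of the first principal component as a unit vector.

Step 1 — characteristic polynomial p(λ) = det(λI - Sigma) = λ³ - tr·λ² + c_1·λ - det, where tr = trace, c_1 = sum of the principal 2×2 minors, det = det(Sigma):
  tr = 9 + 3 + 9 = 21,
  c_1 = (9·3 - (1)²) + (9·9 - (0)²) + (3·9 - (0)²) = 26 + 81 + 27 = 134,
  det = 9·(3·9 - (0)²) - (1)·((1)·9 - (0)·(0)) + (0)·((1)·(0) - 3·(0)) = 9·(27) - (1)·(9) + (0)·(0) = 234.
  So p(λ) = λ³ - 21λ² + 134λ - 234.
Step 2 — look for an integer root (rational root theorem: any rational root is an integer divisor of 234). Testing λ = 9:
  p(9) = 729 - 1701 + 1206 - 234 = 0  ✓
  Dividing out (λ - 9): p(λ) = (λ - 9)(λ² - 12λ + 26).
Step 3 — remaining eigenvalues from the quadratic λ² - 12λ + 26 = 0:
  Δ = 12² - 4·26 = 144 - 104 = 40,  λ = (12 ± √40)/2 = (12 ± 6.3246)/2 ≈ 9.1623 or 2.8377.
  Sorted: λ_1 = 9.1623,  λ_2 = 9,  λ_3 = 2.8377  (check: sum = 21 = tr ✓).

Step 4 — unit eigenvector for λ_1 ≈ 9.1623: v spans the null space of (Sigma - λ_1 I), whose rows are
  r_1 = (-0.1623, 1, 0),  r_2 = (1, -6.1623, 0),  r_3 = (0, 0, -0.1623).
  v is orthogonal to every row, so take v ∝ r_1 × r_3 = ((1)·(-0.1623) - (0)·(0), (0)·(0) - (-0.1623)·(-0.1623), (-0.1623)·(0) - (1)·(0)) ≈ (-0.1623, -0.0263, 0).
  Rescale (multiply by -1 so the first nonzero entry is positive): u = (0.1623, 0.0263, 0).
  ||u|| = √((0.1623)² + (0.0263)² + (0)²) = √(0.027) ≈ 0.1644,  v_1 = u/||u|| ≈ (0.9871, 0.1602, 0) (||v_1|| = 1).

λ_1 = 9.1623,  λ_2 = 9,  λ_3 = 2.8377;  v_1 ≈ (0.9871, 0.1602, 0)


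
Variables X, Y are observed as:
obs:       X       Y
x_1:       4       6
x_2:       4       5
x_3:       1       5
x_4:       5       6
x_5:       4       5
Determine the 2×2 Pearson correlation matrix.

Step 1 — column means:
  mean(X) = (4 + 4 + 1 + 5 + 4) / 5 = 18/5 = 3.6
  mean(Y) = (6 + 5 + 5 + 6 + 5) / 5 = 27/5 = 5.4

Step 2 — sample variances and covariances s[i,j] = (1/(n-1)) · Σ_k (x_{k,i} - mean_i) · (x_{k,j} - mean_j), with n-1 = 4:
  s[X,X] = ((0.4)·(0.4) + (0.4)·(0.4) + (-2.6)·(-2.6) + (1.4)·(1.4) + (0.4)·(0.4)) / 4 = 9.2/4 = 2.3
  s[X,Y] = ((0.4)·(0.6) + (0.4)·(-0.4) + (-2.6)·(-0.4) + (1.4)·(0.6) + (0.4)·(-0.4)) / 4 = 1.8/4 = 0.45
  s[Y,Y] = ((0.6)·(0.6) + (-0.4)·(-0.4) + (-0.4)·(-0.4) + (0.6)·(0.6) + (-0.4)·(-0.4)) / 4 = 1.2/4 = 0.3
  Sample standard deviations s_i = √(s[i,i]):
  s(X) = √(2.3) = 1.5166
  s(Y) = √(0.3) = 0.5477

Step 3 — r_{ij} = s_{ij} / (s_i · s_j):
  r[X,X] = 1 (diagonal).
  r[X,Y] = 0.45 / (1.5166 · 0.5477) = 0.45 / 0.8307 = 0.5417
  r[Y,Y] = 1 (diagonal).

R is symmetric with unit diagonal. Assembling:

R = [[1, 0.5417],
 [0.5417, 1]]


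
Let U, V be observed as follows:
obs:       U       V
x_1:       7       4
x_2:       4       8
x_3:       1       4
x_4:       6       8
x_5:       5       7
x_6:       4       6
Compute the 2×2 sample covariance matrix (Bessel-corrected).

Step 1 — column means:
  mean(U) = (7 + 4 + 1 + 6 + 5 + 4) / 6 = 27/6 = 4.5
  mean(V) = (4 + 8 + 4 + 8 + 7 + 6) / 6 = 37/6 = 6.1667

Step 2 — sample covariance S[i,j] = (1/(n-1)) · Σ_k (x_{k,i} - mean_i) · (x_{k,j} - mean_j), with n-1 = 5.
  S[U,U] = ((2.5)·(2.5) + (-0.5)·(-0.5) + (-3.5)·(-3.5) + (1.5)·(1.5) + (0.5)·(0.5) + (-0.5)·(-0.5)) / 5 = 21.5/5 = 4.3
  S[U,V] = ((2.5)·(-2.1667) + (-0.5)·(1.8333) + (-3.5)·(-2.1667) + (1.5)·(1.8333) + (0.5)·(0.8333) + (-0.5)·(-0.1667)) / 5 = 4.5/5 = 0.9
  S[V,V] = ((-2.1667)·(-2.1667) + (1.8333)·(1.8333) + (-2.1667)·(-2.1667) + (1.8333)·(1.8333) + (0.8333)·(0.8333) + (-0.1667)·(-0.1667)) / 5 = 16.8333/5 = 3.3667

S is symmetric (S[j,i] = S[i,j]). Assembling:

S = [[4.3, 0.9],
 [0.9, 3.3667]]


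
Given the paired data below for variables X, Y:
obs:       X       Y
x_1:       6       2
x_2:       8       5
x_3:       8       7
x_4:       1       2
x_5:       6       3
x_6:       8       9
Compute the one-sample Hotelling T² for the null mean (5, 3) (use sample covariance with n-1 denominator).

Step 1 — sample mean vector:
  mean(X) = (6 + 8 + 8 + 1 + 6 + 8) / 6 = 37/6 = 6.1667
  mean(Y) = (2 + 5 + 7 + 2 + 3 + 9) / 6 = 28/6 = 4.6667
  x̄ = (6.1667, 4.6667),  deviation x̄ - mu_0 = (6.1667, 4.6667) - (5, 3) = (1.1667, 1.6667).

Step 2 — sample covariance matrix, S[i,j] = (1/(n-1)) · Σ_k (x_{k,i} - mean_i) · (x_{k,j} - mean_j), divisor n-1 = 5:
  S[X,X] = ((-0.1667)·(-0.1667) + (1.8333)·(1.8333) + (1.8333)·(1.8333) + (-5.1667)·(-5.1667) + (-0.1667)·(-0.1667) + (1.8333)·(1.8333)) / 5 = 36.8333/5 = 7.3667
  S[X,Y] = ((-0.1667)·(-2.6667) + (1.8333)·(0.3333) + (1.8333)·(2.3333) + (-5.1667)·(-2.6667) + (-0.1667)·(-1.6667) + (1.8333)·(4.3333)) / 5 = 27.3333/5 = 5.4667
  S[Y,Y] = ((-2.6667)·(-2.6667) + (0.3333)·(0.3333) + (2.3333)·(2.3333) + (-2.6667)·(-2.6667) + (-1.6667)·(-1.6667) + (4.3333)·(4.3333)) / 5 = 41.3333/5 = 8.2667
  S = [[7.3667, 5.4667],
 [5.4667, 8.2667]].

Step 3 — invert S. det(S) = 7.3667·8.2667 - (5.4667)² = 31.0133.
  S^{-1} = (1/det) · [[d, -b], [-b, a]] = [[0.2666, -0.1763],
 [-0.1763, 0.2375]].

Step 4 — quadratic form (x̄ - mu_0)^T · S^{-1} · (x̄ - mu_0):
  S^{-1} · (x̄ - mu_0) = (0.0172, 0.1902),
  (x̄ - mu_0)^T · [...] = (1.1667)·(0.0172) + (1.6667)·(0.1902) = 0.3371.

Step 5 — scale by n: T² = 6 · 0.3371 = 2.0228.

T² ≈ 2.0228


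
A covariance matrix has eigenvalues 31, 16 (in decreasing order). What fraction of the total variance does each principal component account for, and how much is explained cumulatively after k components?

Step 1 — total variance = trace(Sigma) = Σ λ_i = 31 + 16 = 47.

Step 2 — fraction explained by component i = λ_i / Σ λ:
  PC1: 31/47 = 0.6596
  PC2: 16/47 = 0.3404

Step 3 — cumulative fraction after k components = (λ_1 + ... + λ_k) / Σ λ:
  k = 1: 31/47 = 0.6596
  k = 2: (31 + 16)/47 = 47/47 = 1

Summary (fraction, with percent):

explained: PC1 0.6596 (65.96%), PC2 0.3404 (34.04%);  cumulative: 0.6596, 1


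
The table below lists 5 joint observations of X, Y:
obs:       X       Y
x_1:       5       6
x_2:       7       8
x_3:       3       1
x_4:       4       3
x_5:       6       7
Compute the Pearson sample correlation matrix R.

Step 1 — column means:
  mean(X) = (5 + 7 + 3 + 4 + 6) / 5 = 25/5 = 5
  mean(Y) = (6 + 8 + 1 + 3 + 7) / 5 = 25/5 = 5

Step 2 — sample variances and covariances s[i,j] = (1/(n-1)) · Σ_k (x_{k,i} - mean_i) · (x_{k,j} - mean_j), with n-1 = 4:
  s[X,X] = ((0)·(0) + (2)·(2) + (-2)·(-2) + (-1)·(-1) + (1)·(1)) / 4 = 10/4 = 2.5
  s[X,Y] = ((0)·(1) + (2)·(3) + (-2)·(-4) + (-1)·(-2) + (1)·(2)) / 4 = 18/4 = 4.5
  s[Y,Y] = ((1)·(1) + (3)·(3) + (-4)·(-4) + (-2)·(-2) + (2)·(2)) / 4 = 34/4 = 8.5
  Sample standard deviations s_i = √(s[i,i]):
  s(X) = √(2.5) = 1.5811
  s(Y) = √(8.5) = 2.9155

Step 3 — r_{ij} = s_{ij} / (s_i · s_j):
  r[X,X] = 1 (diagonal).
  r[X,Y] = 4.5 / (1.5811 · 2.9155) = 4.5 / 4.6098 = 0.9762
  r[Y,Y] = 1 (diagonal).

R is symmetric with unit diagonal. Assembling:

R = [[1, 0.9762],
 [0.9762, 1]]


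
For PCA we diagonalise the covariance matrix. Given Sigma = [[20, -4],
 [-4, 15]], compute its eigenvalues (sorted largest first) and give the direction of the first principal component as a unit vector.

Step 1 — characteristic polynomial of 2×2 Sigma:
  det(Sigma - λI) = λ² - trace · λ + det = 0.
  trace = 20 + 15 = 35, det = 20·15 - (-4)² = 284.
Step 2 — discriminant:
  Δ = trace² - 4·det = 1225 - 1136 = 89.
Step 3 — eigenvalues:
  λ = (trace ± √Δ)/2 = (35 ± 9.434)/2,
  λ_1 = 22.217,  λ_2 = 12.783.

Step 4 — unit eigenvector for λ_1: solve (Sigma - λ_1 I)v = 0. First row:
  (20 - 22.217)·v_x + (-4)·v_y = 0, i.e. (-2.217)·v_x + (-4)·v_y = 0,
  so v ∝ (b, λ_1 - a) = (-4, 2.217); multiply by -1 so the first entry is positive: u = (4, -2.217).
  ||u|| = √((4)² + (-2.217)²) = √(20.915) ≈ 4.5733,
  v_1 = u/||u|| ≈ (0.8746, -0.4848) (||v_1|| = 1).

λ_1 = 22.217,  λ_2 = 12.783;  v_1 ≈ (0.8746, -0.4848)


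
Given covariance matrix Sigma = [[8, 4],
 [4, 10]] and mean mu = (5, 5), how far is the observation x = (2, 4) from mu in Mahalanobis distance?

Step 1 — centre the observation: (x - mu) = (-3, -1).

Step 2 — invert Sigma. det(Sigma) = 8·10 - (4)² = 64.
  Sigma^{-1} = (1/det) · [[d, -b], [-b, a]] = [[0.1562, -0.0625],
 [-0.0625, 0.125]].

Step 3 — form the quadratic (x - mu)^T · Sigma^{-1} · (x - mu):
  Sigma^{-1} · (x - mu) = (-0.4062, 0.0625).
  (x - mu)^T · [Sigma^{-1} · (x - mu)] = (-3)·(-0.4062) + (-1)·(0.0625) = 1.1562.

Step 4 — take square root: d = √(1.1562) ≈ 1.0753.

d(x, mu) = √(1.1562) ≈ 1.0753


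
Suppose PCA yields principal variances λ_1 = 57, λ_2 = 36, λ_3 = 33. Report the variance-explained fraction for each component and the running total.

Step 1 — total variance = trace(Sigma) = Σ λ_i = 57 + 36 + 33 = 126.

Step 2 — fraction explained by component i = λ_i / Σ λ:
  PC1: 57/126 = 0.4524
  PC2: 36/126 = 0.2857
  PC3: 33/126 = 0.2619

Step 3 — cumulative fraction after k components = (λ_1 + ... + λ_k) / Σ λ:
  k = 1: 57/126 = 0.4524
  k = 2: (57 + 36)/126 = 93/126 = 0.7381
  k = 3: (57 + 36 + 33)/126 = 126/126 = 1

Summary (fraction, with percent):

explained: PC1 0.4524 (45.24%), PC2 0.2857 (28.57%), PC3 0.2619 (26.19%);  cumulative: 0.4524, 0.7381, 1


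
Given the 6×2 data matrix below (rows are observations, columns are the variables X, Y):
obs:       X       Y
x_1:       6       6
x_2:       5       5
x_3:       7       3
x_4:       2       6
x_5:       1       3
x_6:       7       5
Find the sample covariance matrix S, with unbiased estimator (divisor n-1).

Step 1 — column means:
  mean(X) = (6 + 5 + 7 + 2 + 1 + 7) / 6 = 28/6 = 4.6667
  mean(Y) = (6 + 5 + 3 + 6 + 3 + 5) / 6 = 28/6 = 4.6667

Step 2 — sample covariance S[i,j] = (1/(n-1)) · Σ_k (x_{k,i} - mean_i) · (x_{k,j} - mean_j), with n-1 = 5.
  S[X,X] = ((1.3333)·(1.3333) + (0.3333)·(0.3333) + (2.3333)·(2.3333) + (-2.6667)·(-2.6667) + (-3.6667)·(-3.6667) + (2.3333)·(2.3333)) / 5 = 33.3333/5 = 6.6667
  S[X,Y] = ((1.3333)·(1.3333) + (0.3333)·(0.3333) + (2.3333)·(-1.6667) + (-2.6667)·(1.3333) + (-3.6667)·(-1.6667) + (2.3333)·(0.3333)) / 5 = 1.3333/5 = 0.2667
  S[Y,Y] = ((1.3333)·(1.3333) + (0.3333)·(0.3333) + (-1.6667)·(-1.6667) + (1.3333)·(1.3333) + (-1.6667)·(-1.6667) + (0.3333)·(0.3333)) / 5 = 9.3333/5 = 1.8667

S is symmetric (S[j,i] = S[i,j]). Assembling:

S = [[6.6667, 0.2667],
 [0.2667, 1.8667]]


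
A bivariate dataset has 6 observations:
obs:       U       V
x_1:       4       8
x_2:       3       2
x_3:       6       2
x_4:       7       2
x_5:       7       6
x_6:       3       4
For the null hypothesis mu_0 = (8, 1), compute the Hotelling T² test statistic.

Step 1 — sample mean vector:
  mean(U) = (4 + 3 + 6 + 7 + 7 + 3) / 6 = 30/6 = 5
  mean(V) = (8 + 2 + 2 + 2 + 6 + 4) / 6 = 24/6 = 4
  x̄ = (5, 4),  deviation x̄ - mu_0 = (5, 4) - (8, 1) = (-3, 3).

Step 2 — sample covariance matrix, S[i,j] = (1/(n-1)) · Σ_k (x_{k,i} - mean_i) · (x_{k,j} - mean_j), divisor n-1 = 5:
  S[U,U] = ((-1)·(-1) + (-2)·(-2) + (1)·(1) + (2)·(2) + (2)·(2) + (-2)·(-2)) / 5 = 18/5 = 3.6
  S[U,V] = ((-1)·(4) + (-2)·(-2) + (1)·(-2) + (2)·(-2) + (2)·(2) + (-2)·(0)) / 5 = -2/5 = -0.4
  S[V,V] = ((4)·(4) + (-2)·(-2) + (-2)·(-2) + (-2)·(-2) + (2)·(2) + (0)·(0)) / 5 = 32/5 = 6.4
  S = [[3.6, -0.4],
 [-0.4, 6.4]].

Step 3 — invert S. det(S) = 3.6·6.4 - (-0.4)² = 22.88.
  S^{-1} = (1/det) · [[d, -b], [-b, a]] = [[0.2797, 0.0175],
 [0.0175, 0.1573]].

Step 4 — quadratic form (x̄ - mu_0)^T · S^{-1} · (x̄ - mu_0):
  S^{-1} · (x̄ - mu_0) = (-0.7867, 0.4196),
  (x̄ - mu_0)^T · [...] = (-3)·(-0.7867) + (3)·(0.4196) = 3.6189.

Step 5 — scale by n: T² = 6 · 3.6189 = 21.7133.

T² ≈ 21.7133


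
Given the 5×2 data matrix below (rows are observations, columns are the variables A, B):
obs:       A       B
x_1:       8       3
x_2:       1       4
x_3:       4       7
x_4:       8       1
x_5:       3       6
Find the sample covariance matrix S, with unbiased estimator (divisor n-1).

Step 1 — column means:
  mean(A) = (8 + 1 + 4 + 8 + 3) / 5 = 24/5 = 4.8
  mean(B) = (3 + 4 + 7 + 1 + 6) / 5 = 21/5 = 4.2

Step 2 — sample covariance S[i,j] = (1/(n-1)) · Σ_k (x_{k,i} - mean_i) · (x_{k,j} - mean_j), with n-1 = 4.
  S[A,A] = ((3.2)·(3.2) + (-3.8)·(-3.8) + (-0.8)·(-0.8) + (3.2)·(3.2) + (-1.8)·(-1.8)) / 4 = 38.8/4 = 9.7
  S[A,B] = ((3.2)·(-1.2) + (-3.8)·(-0.2) + (-0.8)·(2.8) + (3.2)·(-3.2) + (-1.8)·(1.8)) / 4 = -18.8/4 = -4.7
  S[B,B] = ((-1.2)·(-1.2) + (-0.2)·(-0.2) + (2.8)·(2.8) + (-3.2)·(-3.2) + (1.8)·(1.8)) / 4 = 22.8/4 = 5.7

S is symmetric (S[j,i] = S[i,j]). Assembling:

S = [[9.7, -4.7],
 [-4.7, 5.7]]


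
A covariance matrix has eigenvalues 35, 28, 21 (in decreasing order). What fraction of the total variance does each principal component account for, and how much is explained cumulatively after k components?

Step 1 — total variance = trace(Sigma) = Σ λ_i = 35 + 28 + 21 = 84.

Step 2 — fraction explained by component i = λ_i / Σ λ:
  PC1: 35/84 = 0.4167
  PC2: 28/84 = 0.3333
  PC3: 21/84 = 0.25

Step 3 — cumulative fraction after k components = (λ_1 + ... + λ_k) / Σ λ:
  k = 1: 35/84 = 0.4167
  k = 2: (35 + 28)/84 = 63/84 = 0.75
  k = 3: (35 + 28 + 21)/84 = 84/84 = 1

Summary (fraction, with percent):

explained: PC1 0.4167 (41.67%), PC2 0.3333 (33.33%), PC3 0.25 (25%);  cumulative: 0.4167, 0.75, 1
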